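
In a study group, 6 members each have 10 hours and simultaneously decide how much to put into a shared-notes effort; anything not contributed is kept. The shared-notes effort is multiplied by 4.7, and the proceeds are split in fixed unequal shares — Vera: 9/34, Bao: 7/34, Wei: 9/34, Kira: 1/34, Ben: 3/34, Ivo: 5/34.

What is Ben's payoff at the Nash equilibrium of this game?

Player j's private return per contributed unit is 4.7 × (j's share). Contributing is weakly dominant for j when that share is at least 1/4.7 = 0.2128, and contributing 0 is dominant otherwise.
Vera and Wei are above the threshold, contributing 10 each; the remaining 4 contribute 0. Total contributed: 20.
Ben keeps 10 and receives 4.7 × 20 × 3/34 = 8.29 from the shared-notes effort, for a payoff of 18.29.

18.29 hours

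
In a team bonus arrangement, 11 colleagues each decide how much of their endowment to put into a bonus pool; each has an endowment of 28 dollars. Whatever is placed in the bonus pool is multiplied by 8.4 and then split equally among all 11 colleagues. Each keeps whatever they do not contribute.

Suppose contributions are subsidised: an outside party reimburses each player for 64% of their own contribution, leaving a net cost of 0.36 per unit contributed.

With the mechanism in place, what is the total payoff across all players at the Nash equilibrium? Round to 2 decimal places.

Under the mechanism each unit contributed yields (8.4/11) / 0.36 = 2.1212 back to its contributor per unit of net cost, which exceeds 1, making full contribution the dominant choice for everyone.
So the Nash equilibrium is full contribution by all 11; the group earns 11 × (28 × 0.64 + 8.4 × 28) = 2784.32.

2784.32 dollars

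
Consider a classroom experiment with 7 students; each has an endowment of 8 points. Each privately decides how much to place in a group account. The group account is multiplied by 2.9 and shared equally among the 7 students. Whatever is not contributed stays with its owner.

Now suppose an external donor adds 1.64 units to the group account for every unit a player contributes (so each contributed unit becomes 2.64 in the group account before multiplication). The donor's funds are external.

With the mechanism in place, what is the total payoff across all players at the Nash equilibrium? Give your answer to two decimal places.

Under the mechanism each unit contributed yields 2.9 × 2.64 / 7 = 1.0937 back to its contributor per unit of net cost, which exceeds 1, making full contribution the dominant choice for everyone.
So the Nash equilibrium is full contribution by all 7; the group earns 2.9 × 2.64 × 56 = 428.74.

428.74 points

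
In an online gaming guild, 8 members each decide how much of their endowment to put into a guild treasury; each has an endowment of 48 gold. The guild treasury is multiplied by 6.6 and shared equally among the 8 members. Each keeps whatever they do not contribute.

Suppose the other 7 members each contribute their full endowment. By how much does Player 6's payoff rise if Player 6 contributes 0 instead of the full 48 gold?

Switching from a contribution of 48 to 0 lets Player 6 keep an extra 48 gold, but lowers the guild treasury by 48, which costs Player 6 their own share of that drop: 6.6/8 × 48 = 39.60.
Net gain = 48 − 39.60 = 8.40. The private return per contributed unit (0.8250) is below 1, so free-riding is indeed the best response regardless of what the others do.

8.40 gold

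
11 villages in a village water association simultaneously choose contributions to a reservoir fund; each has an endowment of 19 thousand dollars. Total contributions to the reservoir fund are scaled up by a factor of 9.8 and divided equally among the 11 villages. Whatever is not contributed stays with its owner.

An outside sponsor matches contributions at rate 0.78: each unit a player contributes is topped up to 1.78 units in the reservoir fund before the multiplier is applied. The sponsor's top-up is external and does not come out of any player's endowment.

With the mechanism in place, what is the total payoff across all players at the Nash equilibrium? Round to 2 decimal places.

3645.80 thousand dollars

Under the mechanism each unit contributed yields 9.8 × 1.78 / 11 = 1.5858 back to its contributor per unit of net cost, which exceeds 1, making full contribution the dominant choice for everyone.
At the Nash equilibrium everyone contributes 19. Group total payoff = 9.8 × 1.78 × 209 = 3645.80.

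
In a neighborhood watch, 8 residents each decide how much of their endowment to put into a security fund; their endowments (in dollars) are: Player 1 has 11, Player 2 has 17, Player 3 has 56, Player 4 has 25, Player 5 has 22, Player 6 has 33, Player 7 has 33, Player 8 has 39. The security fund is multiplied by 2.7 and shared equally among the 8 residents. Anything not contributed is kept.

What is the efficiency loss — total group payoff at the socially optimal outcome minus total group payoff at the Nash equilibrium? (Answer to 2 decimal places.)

401.20 dollars

The private return per contributed unit is 2.7/8 = 0.3375 < 1 for every player regardless of endowment, so the Nash equilibrium is zero contribution and the group total is Σ E_j = 11 + 17 + 56 + 25 + 22 + 33 + 33 + 39 = 236.
Each contributed unit returns 2.700 to the group, so the social optimum is full contribution by everyone: group total = 2.700 × 236 = 637.20.
Efficiency loss = (2.700 − 1) × 236 = 401.20.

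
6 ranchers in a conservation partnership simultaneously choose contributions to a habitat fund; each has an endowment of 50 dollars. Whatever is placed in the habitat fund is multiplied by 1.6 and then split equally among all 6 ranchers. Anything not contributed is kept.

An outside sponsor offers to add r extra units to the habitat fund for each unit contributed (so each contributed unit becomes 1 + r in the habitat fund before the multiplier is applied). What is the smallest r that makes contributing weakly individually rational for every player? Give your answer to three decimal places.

2.750

With matching at rate r, one contributed unit becomes (1 + r) in the habitat fund and returns 1.6 × (1 + r) / 6 to the contributor.
Setting this equal to 1: 1 + r = 6/1.6 = 3.7500.
So the minimum matching rate is r = 3.7500 − 1 = 2.750.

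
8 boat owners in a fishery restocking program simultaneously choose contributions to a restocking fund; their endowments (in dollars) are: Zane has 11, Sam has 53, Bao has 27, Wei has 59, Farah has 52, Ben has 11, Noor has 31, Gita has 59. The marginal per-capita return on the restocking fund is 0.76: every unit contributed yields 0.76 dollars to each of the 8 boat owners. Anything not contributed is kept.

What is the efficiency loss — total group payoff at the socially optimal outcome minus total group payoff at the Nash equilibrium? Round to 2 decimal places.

1539.24 dollars

The private return per contributed unit is 0.76 < 1 for everyone, so the Nash equilibrium is zero contribution and the group total is Σ E_j = 11 + 53 + 27 + 59 + 52 + 11 + 31 + 59 = 303.
Each contributed unit returns 6.080 to the group, so the social optimum is full contribution by everyone: group total = 6.080 × 303 = 1842.24.
Efficiency loss = (6.080 − 1) × 303 = 1539.24.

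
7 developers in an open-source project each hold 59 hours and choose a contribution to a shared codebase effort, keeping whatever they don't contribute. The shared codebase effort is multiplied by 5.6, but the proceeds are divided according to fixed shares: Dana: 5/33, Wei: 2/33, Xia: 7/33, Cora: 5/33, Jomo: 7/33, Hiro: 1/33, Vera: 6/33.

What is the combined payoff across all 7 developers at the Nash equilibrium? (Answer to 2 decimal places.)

Player j's private return per contributed unit is 5.6 × (j's share). Contributing is weakly dominant for j when that share is at least 1/5.6 = 0.1786, and contributing 0 is dominant otherwise.
Xia, Jomo and Vera clear that bar, contributing 59 each; the remaining 4 contribute 0. Total contributed: 177.
The shared codebase effort pays out 5.6 × 177 = 991.20 in total (split across the unequal shares, but the aggregate is all that matters for the group sum).
The 4 free-riders keep 59 each, adding 236. Group total = 236 + 991.20 = 1227.20.

1227.20 hours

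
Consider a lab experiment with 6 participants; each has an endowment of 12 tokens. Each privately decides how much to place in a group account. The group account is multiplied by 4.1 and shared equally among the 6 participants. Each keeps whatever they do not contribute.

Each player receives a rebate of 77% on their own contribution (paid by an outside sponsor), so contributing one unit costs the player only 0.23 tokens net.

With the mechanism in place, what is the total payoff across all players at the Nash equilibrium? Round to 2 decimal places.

350.64 tokens

Under the mechanism each unit contributed yields (4.1/6) / 0.23 = 2.9710 back to its contributor per unit of net cost, which exceeds 1, making full contribution the dominant choice for everyone.
So the Nash equilibrium is full contribution by all 6; the group earns 6 × (12 × 0.77 + 4.1 × 12) = 350.64.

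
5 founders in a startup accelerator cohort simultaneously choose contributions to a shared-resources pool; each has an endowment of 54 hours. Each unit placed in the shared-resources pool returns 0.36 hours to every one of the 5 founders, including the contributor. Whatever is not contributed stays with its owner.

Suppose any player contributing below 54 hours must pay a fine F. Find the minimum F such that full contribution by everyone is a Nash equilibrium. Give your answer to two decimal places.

Given the others contribute fully, the best deviation is to contribute 0 (any partial contribution still incurs the fine and gives up units whose private return 0.36 is below 1).
Deviating from 54 to 0 saves 54 hours but forfeits the deviator's share of the drop in the shared-resources pool: 0.36 × 54 = 19.44.
So the deviation gain is 54 − 19.44 = 34.56, and the fine must be at least 34.56 hours to wipe it out.

34.56 hours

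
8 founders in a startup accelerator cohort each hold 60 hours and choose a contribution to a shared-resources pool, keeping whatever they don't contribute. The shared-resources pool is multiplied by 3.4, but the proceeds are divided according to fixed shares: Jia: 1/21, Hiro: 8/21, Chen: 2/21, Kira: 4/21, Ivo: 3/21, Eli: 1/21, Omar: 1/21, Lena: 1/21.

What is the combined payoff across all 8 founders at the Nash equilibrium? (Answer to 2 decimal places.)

624.00 hours

A player with share s gets back 3.4·s per unit contributed, so full contribution is dominant for anyone with s > 1/3.4 = 0.2941 and zero contribution is dominant for anyone below.
Hiro alone (share 8/21) is above the threshold, contributing 60; the remaining 7 contribute 0. Total contributed: 60.
The shared-resources pool pays out 3.4 × 60 = 204.00 in total (split across the unequal shares, but the aggregate is all that matters for the group sum).
The 7 free-riders keep 60 each, adding 420. Group total = 420 + 204.00 = 624.00.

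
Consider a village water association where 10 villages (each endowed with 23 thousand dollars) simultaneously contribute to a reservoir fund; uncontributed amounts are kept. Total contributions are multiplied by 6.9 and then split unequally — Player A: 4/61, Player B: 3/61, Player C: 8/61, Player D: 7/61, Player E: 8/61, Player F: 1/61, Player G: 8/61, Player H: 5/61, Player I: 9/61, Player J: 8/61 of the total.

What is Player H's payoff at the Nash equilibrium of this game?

36.01 thousand dollars

Each unit j contributes comes back to j as 6.9 × (j's share), so j prefers to contribute only if that share exceeds 1/6.9 = 0.1449; otherwise keeping the unit dominates.
Only Player I (9/61) clears that bar, contributing 23; the remaining 9 contribute 0. Total contributed: 23.
Player H keeps 23 and receives 6.9 × 23 × 5/61 = 13.01 from the reservoir fund, for a payoff of 36.01.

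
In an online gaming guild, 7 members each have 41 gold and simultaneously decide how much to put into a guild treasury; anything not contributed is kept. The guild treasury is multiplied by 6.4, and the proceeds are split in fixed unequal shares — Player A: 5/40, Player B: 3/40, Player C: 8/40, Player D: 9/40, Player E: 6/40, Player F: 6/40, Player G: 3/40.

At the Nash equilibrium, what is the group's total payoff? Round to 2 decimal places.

729.80 gold

A player with share s gets back 6.4·s per unit contributed, so full contribution is dominant for anyone with s > 1/6.4 = 0.1563 and zero contribution is dominant for anyone below.
Player C and Player D are above the threshold, contributing 41 each; the remaining 5 contribute 0. Total contributed: 82.
The guild treasury pays out 6.4 × 82 = 524.80 in total (split across the unequal shares, but the aggregate is all that matters for the group sum).
The 5 free-riders keep 41 each, adding 205. Group total = 205 + 524.80 = 729.80.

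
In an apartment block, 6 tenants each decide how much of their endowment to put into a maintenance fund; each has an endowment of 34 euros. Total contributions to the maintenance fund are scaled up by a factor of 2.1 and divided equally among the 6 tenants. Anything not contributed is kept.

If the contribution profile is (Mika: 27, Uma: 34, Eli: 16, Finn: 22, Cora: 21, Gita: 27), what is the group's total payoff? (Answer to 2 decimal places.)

365.70 euros

Total contributed: 27 + 34 + 16 + 22 + 21 + 27 = 147; total kept: 6 × 34 − 147 = 57.
The maintenance fund pays out 2.1 × 147 = 308.70 in aggregate.
Group total = 57 + 308.70 = 365.70.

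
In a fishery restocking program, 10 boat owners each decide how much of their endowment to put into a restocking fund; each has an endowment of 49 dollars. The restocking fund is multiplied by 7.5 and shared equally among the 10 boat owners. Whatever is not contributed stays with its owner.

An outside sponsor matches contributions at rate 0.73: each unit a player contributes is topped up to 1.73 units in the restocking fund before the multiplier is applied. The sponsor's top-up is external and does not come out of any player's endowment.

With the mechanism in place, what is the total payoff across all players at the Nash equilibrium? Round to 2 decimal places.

6357.75 dollars

With the mechanism, a contributed unit returns 7.5 × 1.73 / 10 = 1.2975 per unit of net cost to the contributor — now above 1 — so contributing fully is weakly dominant for every player.
So the Nash equilibrium is full contribution by all 10; the group earns 7.5 × 1.73 × 490 = 6357.75.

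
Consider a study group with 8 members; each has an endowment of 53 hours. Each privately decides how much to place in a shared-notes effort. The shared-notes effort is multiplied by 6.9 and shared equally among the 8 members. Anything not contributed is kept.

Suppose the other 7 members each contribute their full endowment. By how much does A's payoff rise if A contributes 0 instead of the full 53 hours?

7.29 hours

Switching from a contribution of 53 to 0 lets A keep an extra 53 hours, but lowers the shared-notes effort by 53, which costs A their own share of that drop: 6.9/8 × 53 = 45.71.
Net gain = 53 − 45.71 = 7.29. The private return per contributed unit (0.8625) is below 1, so free-riding is indeed the best response regardless of what the others do.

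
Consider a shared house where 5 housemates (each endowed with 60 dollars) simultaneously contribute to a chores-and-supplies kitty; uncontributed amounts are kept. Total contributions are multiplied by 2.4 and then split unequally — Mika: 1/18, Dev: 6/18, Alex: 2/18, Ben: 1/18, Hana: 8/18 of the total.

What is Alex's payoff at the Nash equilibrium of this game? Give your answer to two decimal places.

76.00 dollars

For player j, contributing a unit is worthwhile iff 2.4 × (j's share) ≥ 1, i.e. iff j's share is at least 0.4167.
Only Hana (8/18) clears that bar, contributing 60; the remaining 4 contribute 0. Total contributed: 60.
Alex keeps 60 and receives 2.4 × 60 × 2/18 = 16.00 from the chores-and-supplies kitty, for a payoff of 76.00.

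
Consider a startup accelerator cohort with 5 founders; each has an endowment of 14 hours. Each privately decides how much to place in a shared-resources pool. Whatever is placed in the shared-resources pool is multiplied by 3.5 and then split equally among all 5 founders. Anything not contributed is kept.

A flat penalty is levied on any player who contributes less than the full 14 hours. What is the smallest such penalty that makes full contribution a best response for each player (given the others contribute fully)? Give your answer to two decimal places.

Given the others contribute fully, the best deviation is to contribute 0 (any partial contribution still incurs the fine and gives up units whose private return 0.7000 is below 1).
Deviating from 14 to 0 saves 14 hours but forfeits the deviator's share of the drop in the shared-resources pool: 3.5/5 × 14 = 9.80.
So the deviation gain is 14 − 9.80 = 4.20, and the fine must be at least 4.20 hours to wipe it out.

4.20 hours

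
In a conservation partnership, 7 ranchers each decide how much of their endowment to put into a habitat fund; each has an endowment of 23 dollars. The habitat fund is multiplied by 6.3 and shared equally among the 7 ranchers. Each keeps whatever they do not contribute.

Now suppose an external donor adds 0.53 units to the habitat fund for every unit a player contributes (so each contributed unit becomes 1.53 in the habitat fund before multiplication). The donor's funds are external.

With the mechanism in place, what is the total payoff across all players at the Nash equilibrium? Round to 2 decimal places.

1551.88 dollars

With the mechanism, a contributed unit returns 6.3 × 1.53 / 7 = 1.3770 per unit of net cost to the contributor — now above 1 — so contributing fully is weakly dominant for every player.
So the Nash equilibrium is full contribution by all 7; the group earns 6.3 × 1.53 × 161 = 1551.88.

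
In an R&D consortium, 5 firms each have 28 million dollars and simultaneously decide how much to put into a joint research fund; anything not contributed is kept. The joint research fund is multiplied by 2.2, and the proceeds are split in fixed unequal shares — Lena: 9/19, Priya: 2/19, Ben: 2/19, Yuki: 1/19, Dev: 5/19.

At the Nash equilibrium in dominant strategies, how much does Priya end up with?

A player with share s gets back 2.2·s per unit contributed, so full contribution is dominant for anyone with s > 1/2.2 = 0.4545 and zero contribution is dominant for anyone below.
Only Lena (9/19) clears that bar, contributing 28; the remaining 4 contribute 0. Total contributed: 28.
Priya keeps 28 and receives 2.2 × 28 × 2/19 = 6.48 from the joint research fund, for a payoff of 34.48.

34.48 million dollars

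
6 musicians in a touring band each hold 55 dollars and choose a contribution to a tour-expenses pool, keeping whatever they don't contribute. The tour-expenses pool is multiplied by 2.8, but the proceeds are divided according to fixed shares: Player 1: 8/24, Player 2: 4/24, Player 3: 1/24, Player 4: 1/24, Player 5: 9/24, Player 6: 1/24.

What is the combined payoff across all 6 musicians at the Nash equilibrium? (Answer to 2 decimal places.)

A player with share s gets back 2.8·s per unit contributed, so full contribution is dominant for anyone with s > 1/2.8 = 0.3571 and zero contribution is dominant for anyone below.
Only Player 5 (9/24) clears that bar, contributing 55; the remaining 5 contribute 0. Total contributed: 55.
The tour-expenses pool pays out 2.8 × 55 = 154.00 in total (split across the unequal shares, but the aggregate is all that matters for the group sum).
The 5 free-riders keep 55 each, adding 275. Group total = 275 + 154.00 = 429.00.

429.00 dollars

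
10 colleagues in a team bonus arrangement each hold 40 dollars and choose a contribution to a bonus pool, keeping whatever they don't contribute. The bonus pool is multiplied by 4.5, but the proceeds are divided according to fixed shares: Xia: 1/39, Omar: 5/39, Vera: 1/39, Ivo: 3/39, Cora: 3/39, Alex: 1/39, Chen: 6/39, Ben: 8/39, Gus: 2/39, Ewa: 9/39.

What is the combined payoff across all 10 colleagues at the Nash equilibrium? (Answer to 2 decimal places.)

For player j, contributing a unit is worthwhile iff 4.5 × (j's share) ≥ 1, i.e. iff j's share is at least 0.2222.
Ewa alone (share 9/39) is above the threshold, contributing 40; the remaining 9 contribute 0. Total contributed: 40.
The bonus pool pays out 4.5 × 40 = 180.00 in total (split across the unequal shares, but the aggregate is all that matters for the group sum).
The 9 free-riders keep 40 each, adding 360. Group total = 360 + 180.00 = 540.00.

540.00 dollars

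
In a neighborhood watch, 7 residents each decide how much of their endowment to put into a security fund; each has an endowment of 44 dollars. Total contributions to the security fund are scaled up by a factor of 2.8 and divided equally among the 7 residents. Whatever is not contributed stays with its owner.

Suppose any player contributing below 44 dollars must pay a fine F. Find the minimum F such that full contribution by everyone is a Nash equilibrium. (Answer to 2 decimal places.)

26.40 dollars

Given the others contribute fully, the best deviation is to contribute 0 (any partial contribution still incurs the fine and gives up units whose private return 0.4000 is below 1).
Deviating from 44 to 0 saves 44 dollars but forfeits the deviator's share of the drop in the security fund: 2.8/7 × 44 = 17.60.
So the deviation gain is 44 − 17.60 = 26.40, and the fine must be at least 26.40 dollars to wipe it out.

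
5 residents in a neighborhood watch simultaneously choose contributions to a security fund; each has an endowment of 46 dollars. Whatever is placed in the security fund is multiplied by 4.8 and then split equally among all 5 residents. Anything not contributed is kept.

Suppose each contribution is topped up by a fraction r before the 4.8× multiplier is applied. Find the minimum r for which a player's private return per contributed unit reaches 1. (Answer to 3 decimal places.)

With matching at rate r, one contributed unit becomes (1 + r) in the security fund and returns 4.8 × (1 + r) / 5 to the contributor.
Setting this equal to 1: 1 + r = 5/4.8 = 1.0417.
So the minimum matching rate is r = 1.0417 − 1 = 0.042.

0.042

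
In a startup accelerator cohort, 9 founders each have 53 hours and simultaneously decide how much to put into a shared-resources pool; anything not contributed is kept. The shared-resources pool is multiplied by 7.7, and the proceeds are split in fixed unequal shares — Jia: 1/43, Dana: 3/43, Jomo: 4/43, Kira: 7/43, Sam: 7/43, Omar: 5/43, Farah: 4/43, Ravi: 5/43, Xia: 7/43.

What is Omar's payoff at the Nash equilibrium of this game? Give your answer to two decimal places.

195.36 hours

Player j's private return per contributed unit is 7.7 × (j's share). Contributing is weakly dominant for j when that share is at least 1/7.7 = 0.1299, and contributing 0 is dominant otherwise.
Kira, Sam and Xia clear that bar, contributing 53 each; the remaining 6 contribute 0. Total contributed: 159.
Omar keeps 53 and receives 7.7 × 159 × 5/43 = 142.36 from the shared-resources pool, for a payoff of 195.36.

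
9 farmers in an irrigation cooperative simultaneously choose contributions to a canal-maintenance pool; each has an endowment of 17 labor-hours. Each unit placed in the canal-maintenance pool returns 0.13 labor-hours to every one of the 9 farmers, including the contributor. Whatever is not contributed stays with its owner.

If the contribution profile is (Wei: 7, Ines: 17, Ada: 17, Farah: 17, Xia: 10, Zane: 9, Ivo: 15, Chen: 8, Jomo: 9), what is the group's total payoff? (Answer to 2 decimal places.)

Total contributed: 7 + 17 + 17 + 17 + 10 + 9 + 15 + 8 + 9 = 109; total kept: 9 × 17 − 109 = 44.
The canal-maintenance pool pays out 0.13 × 9 × 109 = 127.53 in aggregate.
Group total = 44 + 127.53 = 171.53.

171.53 labor-hours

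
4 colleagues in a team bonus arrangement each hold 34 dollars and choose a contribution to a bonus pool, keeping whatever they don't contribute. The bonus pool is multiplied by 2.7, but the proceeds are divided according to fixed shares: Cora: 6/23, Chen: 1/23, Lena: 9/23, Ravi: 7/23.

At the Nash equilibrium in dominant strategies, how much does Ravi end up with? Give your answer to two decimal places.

A player with share s gets back 2.7·s per unit contributed, so full contribution is dominant for anyone with s > 1/2.7 = 0.3704 and zero contribution is dominant for anyone below.
Lena alone (share 9/23) is above the threshold, contributing 34; the remaining 3 contribute 0. Total contributed: 34.
Ravi keeps 34 and receives 2.7 × 34 × 7/23 = 27.94 from the bonus pool, for a payoff of 61.94.

61.94 dollars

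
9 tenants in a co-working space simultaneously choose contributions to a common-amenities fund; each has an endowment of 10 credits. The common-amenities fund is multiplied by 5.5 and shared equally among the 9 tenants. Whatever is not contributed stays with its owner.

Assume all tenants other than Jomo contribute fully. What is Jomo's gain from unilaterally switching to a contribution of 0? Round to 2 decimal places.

Switching from a contribution of 10 to 0 lets Jomo keep an extra 10 credits, but lowers the common-amenities fund by 10, which costs Jomo their own share of that drop: 5.5/9 × 10 = 6.11.
Net gain = 10 − 6.11 = 3.89. The private return per contributed unit (0.6111) is below 1, so free-riding is indeed the best response regardless of what the others do.

3.89 credits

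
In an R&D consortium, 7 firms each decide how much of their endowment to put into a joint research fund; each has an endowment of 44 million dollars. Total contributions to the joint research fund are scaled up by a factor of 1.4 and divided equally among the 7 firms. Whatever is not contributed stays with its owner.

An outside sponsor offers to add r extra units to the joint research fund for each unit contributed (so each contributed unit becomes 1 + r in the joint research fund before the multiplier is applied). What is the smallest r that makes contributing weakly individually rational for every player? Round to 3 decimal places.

With matching at rate r, one contributed unit becomes (1 + r) in the joint research fund and returns 1.4 × (1 + r) / 7 to the contributor.
Setting this equal to 1: 1 + r = 7/1.4 = 5.0000.
So the minimum matching rate is r = 5.0000 − 1 = 4.000.

4.000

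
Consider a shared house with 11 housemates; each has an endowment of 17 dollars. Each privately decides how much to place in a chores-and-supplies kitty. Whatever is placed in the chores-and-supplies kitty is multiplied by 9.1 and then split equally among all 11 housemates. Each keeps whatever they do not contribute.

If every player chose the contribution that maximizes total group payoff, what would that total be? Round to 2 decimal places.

1701.70 dollars

Each contributed unit returns 9.100 to the group as a whole (0.8273 to each of 11 players), which exceeds 1, so the social optimum is full contribution: group total = 9.100 × 187 = 1701.70.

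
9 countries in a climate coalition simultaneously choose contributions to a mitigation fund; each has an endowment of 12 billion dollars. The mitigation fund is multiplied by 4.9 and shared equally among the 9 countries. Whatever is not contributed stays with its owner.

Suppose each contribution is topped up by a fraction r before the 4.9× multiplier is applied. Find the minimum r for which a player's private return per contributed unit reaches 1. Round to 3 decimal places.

0.837

With matching at rate r, one contributed unit becomes (1 + r) in the mitigation fund and returns 4.9 × (1 + r) / 9 to the contributor.
Setting this equal to 1: 1 + r = 9/4.9 = 1.8367.
So the minimum matching rate is r = 1.8367 − 1 = 0.837.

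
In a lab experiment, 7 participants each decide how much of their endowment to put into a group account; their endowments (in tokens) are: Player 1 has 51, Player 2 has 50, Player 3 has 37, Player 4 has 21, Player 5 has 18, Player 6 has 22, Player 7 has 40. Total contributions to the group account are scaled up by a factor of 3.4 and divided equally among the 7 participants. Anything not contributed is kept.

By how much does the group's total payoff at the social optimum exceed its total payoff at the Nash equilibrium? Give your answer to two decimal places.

The private return per contributed unit is 3.4/7 = 0.4857 < 1 for every player regardless of endowment, so the Nash equilibrium is zero contribution and the group total is Σ E_j = 51 + 50 + 37 + 21 + 18 + 22 + 40 = 239.
Each contributed unit returns 3.400 to the group, so the social optimum is full contribution by everyone: group total = 3.400 × 239 = 812.60.
Efficiency loss = (3.400 − 1) × 239 = 573.60.

573.60 tokens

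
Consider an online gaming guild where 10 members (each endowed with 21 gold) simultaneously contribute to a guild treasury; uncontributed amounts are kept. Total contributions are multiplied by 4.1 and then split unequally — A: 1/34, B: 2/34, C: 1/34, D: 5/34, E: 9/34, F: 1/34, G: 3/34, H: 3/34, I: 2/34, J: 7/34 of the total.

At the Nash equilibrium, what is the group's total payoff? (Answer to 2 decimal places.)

275.10 gold

Player j's private return per contributed unit is 4.1 × (j's share). Contributing is weakly dominant for j when that share is at least 1/4.1 = 0.2439, and contributing 0 is dominant otherwise.
The only share above 0.2439 is E's 9/34, contributing 21; the remaining 9 contribute 0. Total contributed: 21.
The guild treasury pays out 4.1 × 21 = 86.10 in total (split across the unequal shares, but the aggregate is all that matters for the group sum).
The 9 free-riders keep 21 each, adding 189. Group total = 189 + 86.10 = 275.10.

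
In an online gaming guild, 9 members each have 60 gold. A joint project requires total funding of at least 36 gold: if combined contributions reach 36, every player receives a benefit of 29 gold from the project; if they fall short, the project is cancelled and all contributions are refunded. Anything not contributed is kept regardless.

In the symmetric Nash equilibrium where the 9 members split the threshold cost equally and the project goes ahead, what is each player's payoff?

85 gold

Equal share of the threshold: 36/9 = 4.
At this profile no one gains by cutting their contribution: any cut drops the total below 36, the project is cancelled, contributions are refunded, and the deviator ends with 60, which is less than 60 − 4 + 29 = 85. Contributing more than 4 just wastes the excess. So contributing exactly 4 is a best response.
Each player's payoff: 60 − 4 + 29 = 85.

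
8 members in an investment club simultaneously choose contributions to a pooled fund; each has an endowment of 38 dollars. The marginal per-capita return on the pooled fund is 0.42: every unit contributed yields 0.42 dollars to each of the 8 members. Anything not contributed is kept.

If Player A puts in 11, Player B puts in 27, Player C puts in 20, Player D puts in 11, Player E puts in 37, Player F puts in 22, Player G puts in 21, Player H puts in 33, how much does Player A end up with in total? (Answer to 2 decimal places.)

Total contributed: 11 + 27 + 20 + 11 + 37 + 22 + 21 + 33 = 182.
Each receives 0.42 × 182 = 76.44 from the pooled fund.
Player A keeps 38 − 11 = 27, so Player A's payoff is 27 + 76.44 = 103.44.

103.44 dollars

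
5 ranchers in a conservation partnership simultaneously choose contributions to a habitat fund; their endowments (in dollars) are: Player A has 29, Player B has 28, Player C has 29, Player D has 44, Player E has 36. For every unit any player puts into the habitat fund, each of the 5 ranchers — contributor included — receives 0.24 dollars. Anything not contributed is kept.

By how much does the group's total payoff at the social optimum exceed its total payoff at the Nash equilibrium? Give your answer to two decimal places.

The private return per contributed unit is 0.24 < 1 for everyone, so the Nash equilibrium is zero contribution and the group total is Σ E_j = 29 + 28 + 29 + 44 + 36 = 166.
Each contributed unit returns 1.200 to the group, so the social optimum is full contribution by everyone: group total = 1.200 × 166 = 199.20.
Efficiency loss = (1.200 − 1) × 166 = 33.20.

33.20 dollars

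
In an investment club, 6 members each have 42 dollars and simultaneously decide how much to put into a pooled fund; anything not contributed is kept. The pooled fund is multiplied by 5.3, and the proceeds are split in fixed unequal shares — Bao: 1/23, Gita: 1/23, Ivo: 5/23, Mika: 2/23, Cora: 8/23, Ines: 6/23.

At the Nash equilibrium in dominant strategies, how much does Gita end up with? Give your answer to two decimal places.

A player with share s gets back 5.3·s per unit contributed, so full contribution is dominant for anyone with s > 1/5.3 = 0.1887 and zero contribution is dominant for anyone below.
Ivo, Cora and Ines clear that bar, contributing 42 each; the remaining 3 contribute 0. Total contributed: 126.
Gita keeps 42 and receives 5.3 × 126 × 1/23 = 29.03 from the pooled fund, for a payoff of 71.03.

71.03 dollars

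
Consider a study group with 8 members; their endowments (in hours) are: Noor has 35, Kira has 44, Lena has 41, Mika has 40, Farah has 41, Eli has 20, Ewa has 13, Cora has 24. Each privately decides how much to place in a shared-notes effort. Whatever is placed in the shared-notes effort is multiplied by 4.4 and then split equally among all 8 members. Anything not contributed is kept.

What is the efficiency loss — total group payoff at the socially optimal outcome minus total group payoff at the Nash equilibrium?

877.20 hours

The private return per contributed unit is 4.4/8 = 0.5500 < 1 for every player regardless of endowment, so the Nash equilibrium is zero contribution and the group total is Σ E_j = 35 + 44 + 41 + 40 + 41 + 20 + 13 + 24 = 258.
Each contributed unit returns 4.400 to the group, so the social optimum is full contribution by everyone: group total = 4.400 × 258 = 1135.20.
Efficiency loss = (4.400 − 1) × 258 = 877.20.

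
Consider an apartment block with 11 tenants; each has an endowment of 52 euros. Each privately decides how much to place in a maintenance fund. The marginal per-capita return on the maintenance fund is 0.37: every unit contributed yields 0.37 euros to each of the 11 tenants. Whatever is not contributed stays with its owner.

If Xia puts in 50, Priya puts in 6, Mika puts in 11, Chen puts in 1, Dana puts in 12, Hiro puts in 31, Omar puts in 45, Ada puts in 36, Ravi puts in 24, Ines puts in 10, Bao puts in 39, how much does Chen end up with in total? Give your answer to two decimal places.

Total contributed: 50 + 6 + 11 + 1 + 12 + 31 + 45 + 36 + 24 + 10 + 39 = 265.
Each receives 0.37 × 265 = 98.05 from the maintenance fund.
Chen keeps 52 − 1 = 51, so Chen's payoff is 51 + 98.05 = 149.05.

149.05 euros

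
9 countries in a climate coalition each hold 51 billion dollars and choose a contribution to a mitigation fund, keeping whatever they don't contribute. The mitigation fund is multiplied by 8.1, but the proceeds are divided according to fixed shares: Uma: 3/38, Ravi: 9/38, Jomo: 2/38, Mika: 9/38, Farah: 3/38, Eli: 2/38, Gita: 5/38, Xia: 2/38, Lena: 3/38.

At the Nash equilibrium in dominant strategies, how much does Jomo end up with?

Each unit j contributes comes back to j as 8.1 × (j's share), so j prefers to contribute only if that share exceeds 1/8.1 = 0.1235; otherwise keeping the unit dominates.
The shares above 0.1235 belong to Ravi, Mika and Gita, contributing 51 each; the remaining 6 contribute 0. Total contributed: 153.
Jomo keeps 51 and receives 8.1 × 153 × 2/38 = 65.23 from the mitigation fund, for a payoff of 116.23.

116.23 billion dollars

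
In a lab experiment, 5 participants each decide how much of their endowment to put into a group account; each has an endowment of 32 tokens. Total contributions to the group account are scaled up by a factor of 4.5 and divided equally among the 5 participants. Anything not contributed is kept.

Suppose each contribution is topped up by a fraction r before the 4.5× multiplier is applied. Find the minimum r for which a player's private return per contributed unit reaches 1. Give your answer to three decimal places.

With matching at rate r, one contributed unit becomes (1 + r) in the group account and returns 4.5 × (1 + r) / 5 to the contributor.
Setting this equal to 1: 1 + r = 5/4.5 = 1.1111.
So the minimum matching rate is r = 1.1111 − 1 = 0.111.

0.111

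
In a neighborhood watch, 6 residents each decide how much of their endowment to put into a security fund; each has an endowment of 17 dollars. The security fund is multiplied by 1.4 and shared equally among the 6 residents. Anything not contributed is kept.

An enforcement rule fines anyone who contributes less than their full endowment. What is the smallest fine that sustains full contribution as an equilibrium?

Given the others contribute fully, the best deviation is to contribute 0 (any partial contribution still incurs the fine and gives up units whose private return 0.2333 is below 1).
Deviating from 17 to 0 saves 17 dollars but forfeits the deviator's share of the drop in the security fund: 1.4/6 × 17 = 3.97.
So the deviation gain is 17 − 3.97 = 13.03, and the fine must be at least 13.03 dollars to wipe it out.

13.03 dollars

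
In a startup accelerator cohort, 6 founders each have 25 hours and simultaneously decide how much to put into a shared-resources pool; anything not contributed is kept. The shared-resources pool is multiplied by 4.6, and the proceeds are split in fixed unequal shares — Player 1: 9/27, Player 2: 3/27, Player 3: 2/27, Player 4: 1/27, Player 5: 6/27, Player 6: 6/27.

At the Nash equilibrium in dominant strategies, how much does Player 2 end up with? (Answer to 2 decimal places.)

For player j, contributing a unit is worthwhile iff 4.6 × (j's share) ≥ 1, i.e. iff j's share is at least 0.2174.
Player 1, Player 5 and Player 6 are above the threshold, contributing 25 each; the remaining 3 contribute 0. Total contributed: 75.
Player 2 keeps 25 and receives 4.6 × 75 × 3/27 = 38.33 from the shared-resources pool, for a payoff of 63.33.

63.33 hours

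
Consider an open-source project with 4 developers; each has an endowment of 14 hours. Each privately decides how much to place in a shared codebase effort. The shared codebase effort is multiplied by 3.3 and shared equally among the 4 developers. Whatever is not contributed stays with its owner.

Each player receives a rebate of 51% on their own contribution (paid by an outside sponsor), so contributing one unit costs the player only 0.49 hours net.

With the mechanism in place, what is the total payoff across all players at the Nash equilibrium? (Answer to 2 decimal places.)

The effective private return per unit is now (3.3/4) / 0.49 = 1.6837 > 1, so every player's dominant strategy flips to full contribution.
At the Nash equilibrium everyone contributes 14. Group total payoff = 4 × (14 × 0.51 + 3.3 × 14) = 213.36.

213.36 hours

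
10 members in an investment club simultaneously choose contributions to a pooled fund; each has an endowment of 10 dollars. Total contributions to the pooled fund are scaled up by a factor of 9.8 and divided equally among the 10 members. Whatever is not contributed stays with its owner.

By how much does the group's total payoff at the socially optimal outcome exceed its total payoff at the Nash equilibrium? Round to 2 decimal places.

880.00 dollars

Each contributed unit returns 9.8/10 = 0.9800 to its contributor — below 1 — so contributing 0 is dominant for every player. At the Nash equilibrium everyone keeps their 10, and the group total is 10 × 10 = 100.
Each contributed unit returns 9.800 to the group as a whole (0.9800 to each of 10 players), which exceeds 1, so the social optimum is full contribution: group total = 9.800 × 100 = 980.00.
Efficiency loss = 980.00 − 100 = 880.00.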